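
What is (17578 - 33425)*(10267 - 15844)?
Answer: 88378719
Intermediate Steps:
(17578 - 33425)*(10267 - 15844) = -15847*(-5577) = 88378719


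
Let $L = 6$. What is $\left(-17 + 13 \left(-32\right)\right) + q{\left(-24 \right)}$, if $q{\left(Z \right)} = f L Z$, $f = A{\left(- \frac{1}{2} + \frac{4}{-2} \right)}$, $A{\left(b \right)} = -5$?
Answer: $287$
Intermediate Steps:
$f = -5$
$q{\left(Z \right)} = - 30 Z$ ($q{\left(Z \right)} = \left(-5\right) 6 Z = - 30 Z$)
$\left(-17 + 13 \left(-32\right)\right) + q{\left(-24 \right)} = \left(-17 + 13 \left(-32\right)\right) - -720 = \left(-17 - 416\right) + 720 = -433 + 720 = 287$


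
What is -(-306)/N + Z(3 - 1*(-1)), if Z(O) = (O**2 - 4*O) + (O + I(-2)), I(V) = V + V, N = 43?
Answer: 306/43 ≈ 7.1163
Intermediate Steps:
I(V) = 2*V
Z(O) = -4 + O**2 - 3*O (Z(O) = (O**2 - 4*O) + (O + 2*(-2)) = (O**2 - 4*O) + (O - 4) = (O**2 - 4*O) + (-4 + O) = -4 + O**2 - 3*O)
-(-306)/N + Z(3 - 1*(-1)) = -(-306)/43 + (-4 + (3 - 1*(-1))**2 - 3*(3 - 1*(-1))) = -(-306)/43 + (-4 + (3 + 1)**2 - 3*(3 + 1)) = -34*(-9/43) + (-4 + 4**2 - 3*4) = 306/43 + (-4 + 16 - 12) = 306/43 + 0 = 306/43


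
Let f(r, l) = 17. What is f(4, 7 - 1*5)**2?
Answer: 289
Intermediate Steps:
f(4, 7 - 1*5)**2 = 17**2 = 289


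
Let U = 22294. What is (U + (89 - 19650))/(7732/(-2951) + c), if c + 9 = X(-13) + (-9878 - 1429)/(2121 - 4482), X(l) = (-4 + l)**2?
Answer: 2115740107/218439865 ≈ 9.6857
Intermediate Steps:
c = 224129/787 (c = -9 + ((-4 - 13)**2 + (-9878 - 1429)/(2121 - 4482)) = -9 + ((-17)**2 - 11307/(-2361)) = -9 + (289 - 11307*(-1/2361)) = -9 + (289 + 3769/787) = -9 + 231212/787 = 224129/787 ≈ 284.79)
(U + (89 - 19650))/(7732/(-2951) + c) = (22294 + (89 - 19650))/(7732/(-2951) + 224129/787) = (22294 - 19561)/(7732*(-1/2951) + 224129/787) = 2733/(-7732/2951 + 224129/787) = 2733/(655319595/2322437) = 2733*(2322437/655319595) = 2115740107/218439865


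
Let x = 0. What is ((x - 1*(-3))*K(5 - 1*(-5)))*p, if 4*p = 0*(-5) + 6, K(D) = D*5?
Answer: 225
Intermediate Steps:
K(D) = 5*D
p = 3/2 (p = (0*(-5) + 6)/4 = (0 + 6)/4 = (¼)*6 = 3/2 ≈ 1.5000)
((x - 1*(-3))*K(5 - 1*(-5)))*p = ((0 - 1*(-3))*(5*(5 - 1*(-5))))*(3/2) = ((0 + 3)*(5*(5 + 5)))*(3/2) = (3*(5*10))*(3/2) = (3*50)*(3/2) = 150*(3/2) = 225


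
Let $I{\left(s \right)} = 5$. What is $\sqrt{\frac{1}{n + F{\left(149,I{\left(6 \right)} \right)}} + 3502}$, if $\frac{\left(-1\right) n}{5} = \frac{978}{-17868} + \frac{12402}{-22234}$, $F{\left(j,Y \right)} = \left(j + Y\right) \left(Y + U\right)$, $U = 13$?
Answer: $\frac{4 \sqrt{1847423164976430942147170}}{91872406117} \approx 59.178$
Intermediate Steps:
$F{\left(j,Y \right)} = \left(13 + Y\right) \left(Y + j\right)$ ($F{\left(j,Y \right)} = \left(j + Y\right) \left(Y + 13\right) = \left(Y + j\right) \left(13 + Y\right) = \left(13 + Y\right) \left(Y + j\right)$)
$n = \frac{101393245}{33106426}$ ($n = - 5 \left(\frac{978}{-17868} + \frac{12402}{-22234}\right) = - 5 \left(978 \left(- \frac{1}{17868}\right) + 12402 \left(- \frac{1}{22234}\right)\right) = - 5 \left(- \frac{163}{2978} - \frac{6201}{11117}\right) = \left(-5\right) \left(- \frac{20278649}{33106426}\right) = \frac{101393245}{33106426} \approx 3.0626$)
$\sqrt{\frac{1}{n + F{\left(149,I{\left(6 \right)} \right)}} + 3502} = \sqrt{\frac{1}{\frac{101393245}{33106426} + \left(5^{2} + 13 \cdot 5 + 13 \cdot 149 + 5 \cdot 149\right)} + 3502} = \sqrt{\frac{1}{\frac{101393245}{33106426} + \left(25 + 65 + 1937 + 745\right)} + 3502} = \sqrt{\frac{1}{\frac{101393245}{33106426} + 2772} + 3502} = \sqrt{\frac{1}{\frac{91872406117}{33106426}} + 3502} = \sqrt{\frac{33106426}{91872406117} + 3502} = \sqrt{\frac{321737199328160}{91872406117}} = \frac{4 \sqrt{1847423164976430942147170}}{91872406117}$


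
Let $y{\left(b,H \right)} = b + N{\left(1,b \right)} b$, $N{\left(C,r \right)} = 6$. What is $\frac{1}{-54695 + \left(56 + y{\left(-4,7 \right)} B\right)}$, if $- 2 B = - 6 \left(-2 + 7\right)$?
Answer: $- \frac{1}{55059} \approx -1.8162 \cdot 10^{-5}$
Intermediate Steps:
$y{\left(b,H \right)} = 7 b$ ($y{\left(b,H \right)} = b + 6 b = 7 b$)
$B = 15$ ($B = - \frac{\left(-6\right) \left(-2 + 7\right)}{2} = - \frac{\left(-6\right) 5}{2} = \left(- \frac{1}{2}\right) \left(-30\right) = 15$)
$\frac{1}{-54695 + \left(56 + y{\left(-4,7 \right)} B\right)} = \frac{1}{-54695 + \left(56 + 7 \left(-4\right) 15\right)} = \frac{1}{-54695 + \left(56 - 420\right)} = \frac{1}{-54695 - 364} = \frac{1}{-55059} = - \frac{1}{55059}$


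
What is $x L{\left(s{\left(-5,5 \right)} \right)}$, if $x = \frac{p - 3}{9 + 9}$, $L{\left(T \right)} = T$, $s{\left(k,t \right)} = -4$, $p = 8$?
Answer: $- \frac{10}{9} \approx -1.1111$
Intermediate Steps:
$x = \frac{5}{18}$ ($x = \frac{8 - 3}{9 + 9} = \frac{5}{18} \approx 0.27778$)
$x L{\left(s{\left(-5,5 \right)} \right)} = \frac{5}{18} \left(-4\right) = - \frac{10}{9}$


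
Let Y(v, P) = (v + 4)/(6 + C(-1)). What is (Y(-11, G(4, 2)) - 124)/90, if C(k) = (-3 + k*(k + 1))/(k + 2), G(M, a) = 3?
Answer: -379/270 ≈ -1.4037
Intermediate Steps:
C(k) = (-3 + k*(1 + k))/(2 + k)
Y(v, P) = 4/3 + v/3 (Y(v, P) = (v + 4)/(6 + (-3 - 1 + (-1)²)/(2 - 1)) = (4 + v)/(6 + (-3 - 1 + 1)/1) = (4 + v)/(6 + 1*(-3)) = (4 + v)/(6 - 3) = (4 + v)/3 = (4 + v)*(⅓) = 4/3 + v/3)
(Y(-11, G(4, 2)) - 124)/90 = ((4/3 + (⅓)*(-11)) - 124)/90 = ((4/3 - 11/3) - 124)*(1/90) = (-7/3 - 124)*(1/90) = -379/3*1/90 = -379/270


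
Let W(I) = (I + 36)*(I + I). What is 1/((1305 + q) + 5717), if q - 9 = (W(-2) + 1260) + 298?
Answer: 1/8453 ≈ 0.00011830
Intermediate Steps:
W(I) = 2*I*(36 + I) (W(I) = (36 + I)*(2*I) = 2*I*(36 + I))
q = 1431 (q = 9 + ((2*(-2)*(36 - 2) + 1260) + 298) = 9 + ((2*(-2)*34 + 1260) + 298) = 9 + ((-136 + 1260) + 298) = 9 + (1124 + 298) = 9 + 1422 = 1431)
1/((1305 + q) + 5717) = 1/((1305 + 1431) + 5717) = 1/(2736 + 5717) = 1/8453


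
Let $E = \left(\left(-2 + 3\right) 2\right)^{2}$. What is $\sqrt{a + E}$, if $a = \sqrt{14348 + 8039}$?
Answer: $\sqrt{4 + \sqrt{22387}} \approx 12.394$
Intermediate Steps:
$a = \sqrt{22387} \approx 149.62$
$E = 4$ ($E = \left(1 \cdot 2\right)^{2} = 2^{2} = 4$)
$\sqrt{a + E} = \sqrt{\sqrt{22387} + 4} = \sqrt{4 + \sqrt{22387}}$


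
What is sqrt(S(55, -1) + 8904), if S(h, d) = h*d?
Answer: sqrt(8849) ≈ 94.069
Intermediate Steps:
S(h, d) = d*h
sqrt(S(55, -1) + 8904) = sqrt(-1*55 + 8904) = sqrt(-55 + 8904) = sqrt(8849)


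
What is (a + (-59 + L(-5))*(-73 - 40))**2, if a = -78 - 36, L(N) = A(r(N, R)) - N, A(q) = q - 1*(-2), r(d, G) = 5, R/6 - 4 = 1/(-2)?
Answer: 27008809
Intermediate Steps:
R = 21 (R = 24 + 6/(-2) = 24 + 6*(-1/2) = 24 - 3 = 21)
A(q) = 2 + q (A(q) = q + 2 = 2 + q)
L(N) = 7 - N (L(N) = (2 + 5) - N = 7 - N)
a = -114
(a + (-59 + L(-5))*(-73 - 40))**2 = (-114 + (-59 + (7 - 1*(-5)))*(-73 - 40))**2 = (-114 + (-59 + (7 + 5))*(-113))**2 = (-114 + (-59 + 12)*(-113))**2 = (-114 - 47*(-113))**2 = (-114 + 5311)**2 = 5197**2 = 27008809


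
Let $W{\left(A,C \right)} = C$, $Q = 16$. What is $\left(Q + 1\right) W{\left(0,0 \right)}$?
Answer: $0$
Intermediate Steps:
$\left(Q + 1\right) W{\left(0,0 \right)} = \left(16 + 1\right) 0 = 17 \cdot 0 = 0$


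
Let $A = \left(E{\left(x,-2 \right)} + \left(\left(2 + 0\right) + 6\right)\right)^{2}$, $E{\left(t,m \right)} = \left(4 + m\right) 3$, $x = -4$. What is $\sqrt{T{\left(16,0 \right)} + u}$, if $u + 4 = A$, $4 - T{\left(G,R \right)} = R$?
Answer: $14$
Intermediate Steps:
$T{\left(G,R \right)} = 4 - R$
$E{\left(t,m \right)} = 12 + 3 m$
$A = 196$ ($A = \left(\left(12 + 3 \left(-2\right)\right) + \left(\left(2 + 0\right) + 6\right)\right)^{2} = \left(\left(12 - 6\right) + \left(2 + 6\right)\right)^{2} = \left(6 + 8\right)^{2} = 14^{2} = 196$)
$u = 192$ ($u = -4 + 196 = 192$)
$\sqrt{T{\left(16,0 \right)} + u} = \sqrt{\left(4 - 0\right) + 192} = \sqrt{\left(4 + 0\right) + 192} = \sqrt{4 + 192} = \sqrt{196} = 14$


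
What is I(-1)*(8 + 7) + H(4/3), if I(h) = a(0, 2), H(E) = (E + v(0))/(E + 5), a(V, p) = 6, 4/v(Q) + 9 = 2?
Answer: 11986/133 ≈ 90.120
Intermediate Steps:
v(Q) = -4/7 (v(Q) = 4/(-9 + 2) = 4/(-7) = 4*(-⅐) = -4/7)
H(E) = (-4/7 + E)/(5 + E) (H(E) = (E - 4/7)/(E + 5) = (-4/7 + E)/(5 + E))
I(h) = 6
I(-1)*(8 + 7) + H(4/3) = 6*(8 + 7) + (-4/7 + 4/3)/(5 + 4/3) = 6*15 + (-4/7 + 4*(⅓))/(5 + 4*(⅓)) = 90 + (-4/7 + 4/3)/(5 + 4/3) = 90 + (16/21)/(19/3) = 90 + (3/19)*(16/21) = 90 + 16/133 = 11986/133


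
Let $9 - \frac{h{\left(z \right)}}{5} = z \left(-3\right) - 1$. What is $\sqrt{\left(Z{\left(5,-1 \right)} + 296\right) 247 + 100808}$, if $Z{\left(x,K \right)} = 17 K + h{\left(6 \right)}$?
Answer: $\sqrt{204301} \approx 452.0$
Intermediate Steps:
$h{\left(z \right)} = 50 + 15 z$ ($h{\left(z \right)} = 45 - 5 \left(z \left(-3\right) - 1\right) = 45 - 5 \left(- 3 z - 1\right) = 45 - 5 \left(-1 - 3 z\right) = 45 + \left(5 + 15 z\right) = 50 + 15 z$)
$Z{\left(x,K \right)} = 140 + 17 K$ ($Z{\left(x,K \right)} = 17 K + \left(50 + 15 \cdot 6\right) = 17 K + \left(50 + 90\right) = 17 K + 140 = 140 + 17 K$)
$\sqrt{\left(Z{\left(5,-1 \right)} + 296\right) 247 + 100808} = \sqrt{\left(\left(140 + 17 \left(-1\right)\right) + 296\right) 247 + 100808} = \sqrt{\left(\left(140 - 17\right) + 296\right) 247 + 100808} = \sqrt{\left(123 + 296\right) 247 + 100808} = \sqrt{419 \cdot 247 + 100808} = \sqrt{103493 + 100808} = \sqrt{204301}$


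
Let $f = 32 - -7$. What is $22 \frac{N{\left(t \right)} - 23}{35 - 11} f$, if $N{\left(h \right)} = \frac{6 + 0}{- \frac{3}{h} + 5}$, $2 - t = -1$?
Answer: $- \frac{6149}{8} \approx -768.63$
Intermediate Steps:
$t = 3$ ($t = 2 - -1 = 2 + 1 = 3$)
$f = 39$ ($f = 32 + 7 = 39$)
$N{\left(h \right)} = \frac{6}{5 - \frac{3}{h}}$
$22 \frac{N{\left(t \right)} - 23}{35 - 11} f = 22 \frac{6 \cdot 3 \frac{1}{-3 + 5 \cdot 3} - 23}{35 - 11} \cdot 39 = 22 \frac{6 \cdot 3 \frac{1}{-3 + 15} - 23}{24} \cdot 39 = 22 \left(6 \cdot 3 \cdot \frac{1}{12} - 23\right) \frac{1}{24} \cdot 39 = 22 \left(\frac{3}{2} - 23\right) \frac{1}{24} \cdot 39 = 22 \left(\left(- \frac{43}{2}\right) \frac{1}{24}\right) 39 = 22 \left(- \frac{43}{48}\right) 39 = \left(- \frac{473}{24}\right) 39 = - \frac{6149}{8}$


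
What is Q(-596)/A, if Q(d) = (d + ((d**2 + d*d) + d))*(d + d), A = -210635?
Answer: 169082816/42127 ≈ 4013.6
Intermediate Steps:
Q(d) = 2*d*(2*d + 2*d**2) (Q(d) = (d + ((d**2 + d**2) + d))*(2*d) = (d + (2*d**2 + d))*(2*d) = (d + (d + 2*d**2))*(2*d) = (2*d + 2*d**2)*(2*d) = 2*d*(2*d + 2*d**2))
Q(-596)/A = (4*(-596)**2*(1 - 596))/(-210635) = (4*355216*(-595))*(-1/210635) = -845414080*(-1/210635) = 169082816/42127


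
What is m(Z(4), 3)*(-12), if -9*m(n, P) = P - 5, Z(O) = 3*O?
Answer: -8/3 ≈ -2.6667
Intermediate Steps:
m(n, P) = 5/9 - P/9 (m(n, P) = -(P - 5)/9 = -(-5 + P)/9 = 5/9 - P/9)
m(Z(4), 3)*(-12) = (5/9 - ⅑*3)*(-12) = (5/9 - ⅓)*(-12) = (2/9)*(-12) = -8/3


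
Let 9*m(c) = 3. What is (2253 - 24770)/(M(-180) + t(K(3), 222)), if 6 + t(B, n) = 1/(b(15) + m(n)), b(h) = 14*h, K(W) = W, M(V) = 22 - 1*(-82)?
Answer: -14208227/61841 ≈ -229.75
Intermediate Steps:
M(V) = 104 (M(V) = 22 + 82 = 104)
m(c) = ⅓ (m(c) = (⅑)*3 = ⅓)
t(B, n) = -3783/631 (t(B, n) = -6 + 1/(14*15 + ⅓) = -6 + 1/(210 + ⅓) = -6 + 1/(631/3) = -6 + 3/631 = -3783/631)
(2253 - 24770)/(M(-180) + t(K(3), 222)) = (2253 - 24770)/(104 - 3783/631) = -22517/61841/631 = -22517*631/61841 = -14208227/61841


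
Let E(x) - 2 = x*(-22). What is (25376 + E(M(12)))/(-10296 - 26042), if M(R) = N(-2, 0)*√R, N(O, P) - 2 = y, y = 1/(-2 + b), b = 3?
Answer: -12689/18169 + 66*√3/18169 ≈ -0.69210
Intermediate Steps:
y = 1 (y = 1/(-2 + 3) = 1/1 = 1)
N(O, P) = 3 (N(O, P) = 2 + 1 = 3)
M(R) = 3*√R
E(x) = 2 - 22*x (E(x) = 2 + x*(-22) = 2 - 22*x)
(25376 + E(M(12)))/(-10296 - 26042) = (25376 + (2 - 66*√12))/(-10296 - 26042) = (25376 + (2 - 66*2*√3))/(-36338) = (25376 + (2 - 132*√3))*(-1/36338) = (25378 - 132*√3)*(-1/36338) = -12689/18169 + 66*√3/18169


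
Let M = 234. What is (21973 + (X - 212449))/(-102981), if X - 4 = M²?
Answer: 135716/102981 ≈ 1.3179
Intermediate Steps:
X = 54760 (X = 4 + 234² = 4 + 54756 = 54760)
(21973 + (X - 212449))/(-102981) = (21973 + (54760 - 212449))/(-102981) = (21973 - 157689)*(-1/102981) = -135716*(-1/102981) = 135716/102981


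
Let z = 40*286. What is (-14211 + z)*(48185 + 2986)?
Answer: -141794841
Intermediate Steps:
z = 11440
(-14211 + z)*(48185 + 2986) = (-14211 + 11440)*(48185 + 2986) = -2771*51171 = -141794841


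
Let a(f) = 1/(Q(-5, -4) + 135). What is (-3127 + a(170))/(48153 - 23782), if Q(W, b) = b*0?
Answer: -422144/3290085 ≈ -0.12831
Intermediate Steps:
Q(W, b) = 0
a(f) = 1/135 (a(f) = 1/(0 + 135) = 1/135)
(-3127 + a(170))/(48153 - 23782) = (-3127 + 1/135)/(48153 - 23782) = -422144/135/24371 = -422144/135*1/24371 = -422144/3290085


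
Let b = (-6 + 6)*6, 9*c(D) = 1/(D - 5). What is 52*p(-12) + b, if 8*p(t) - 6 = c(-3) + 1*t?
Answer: -5629/144 ≈ -39.090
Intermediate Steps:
c(D) = 1/(9*(-5 + D)) (c(D) = 1/(9*(D - 5)) = 1/(9*(-5 + D)))
p(t) = 431/576 + t/8 (p(t) = 3/4 + (1/(9*(-5 - 3)) + 1*t)/8 = 3/4 + ((1/9)/(-8) + t)/8 = 3/4 + ((1/9)*(-1/8) + t)/8 = 3/4 + (-1/72 + t)/8 = 3/4 + (-1/576 + t/8) = 431/576 + t/8)
b = 0 (b = 0*6 = 0)
52*p(-12) + b = 52*(431/576 + (1/8)*(-12)) + 0 = 52*(431/576 - 3/2) + 0 = 52*(-433/576) + 0 = -5629/144 + 0 = -5629/144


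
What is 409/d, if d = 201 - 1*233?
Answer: -409/32 ≈ -12.781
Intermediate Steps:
d = -32 (d = 201 - 233 = -32)
409/d = 409/(-32) = 409*(-1/32) = -409/32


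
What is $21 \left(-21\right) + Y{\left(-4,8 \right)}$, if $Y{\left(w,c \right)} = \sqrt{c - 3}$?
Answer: $-441 + \sqrt{5} \approx -438.76$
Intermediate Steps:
$Y{\left(w,c \right)} = \sqrt{-3 + c}$
$21 \left(-21\right) + Y{\left(-4,8 \right)} = 21 \left(-21\right) + \sqrt{-3 + 8} = -441 + \sqrt{5}$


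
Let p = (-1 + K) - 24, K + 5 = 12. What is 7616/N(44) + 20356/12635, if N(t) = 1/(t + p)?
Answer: 357421788/1805 ≈ 1.9802e+5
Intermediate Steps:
K = 7 (K = -5 + 12 = 7)
p = -18 (p = (-1 + 7) - 24 = 6 - 24 = -18)
N(t) = 1/(-18 + t) (N(t) = 1/(t - 18) = 1/(-18 + t))
7616/N(44) + 20356/12635 = 7616/(1/(-18 + 44)) + 20356/12635 = 7616/(1/26) + 20356*(1/12635) = 7616/(1/26) + 2908/1805 = 7616*26 + 2908/1805 = 198016 + 2908/1805 = 357421788/1805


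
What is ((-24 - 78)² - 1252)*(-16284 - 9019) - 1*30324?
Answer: -231603380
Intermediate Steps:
((-24 - 78)² - 1252)*(-16284 - 9019) - 1*30324 = ((-102)² - 1252)*(-25303) - 30324 = (10404 - 1252)*(-25303) - 30324 = 9152*(-25303) - 30324 = -231573056 - 30324 = -231603380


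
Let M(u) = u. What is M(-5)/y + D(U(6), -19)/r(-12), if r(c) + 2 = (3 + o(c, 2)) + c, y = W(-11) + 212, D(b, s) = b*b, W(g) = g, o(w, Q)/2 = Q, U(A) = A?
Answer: -7271/1407 ≈ -5.1677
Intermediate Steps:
o(w, Q) = 2*Q
D(b, s) = b**2
y = 201 (y = -11 + 212 = 201)
r(c) = 5 + c (r(c) = -2 + ((3 + 2*2) + c) = -2 + ((3 + 4) + c) = -2 + (7 + c) = 5 + c)
M(-5)/y + D(U(6), -19)/r(-12) = -5/201 + 6**2/(5 - 12) = -5*1/201 + 36/(-7) = -5/201 + 36*(-1/7) = -5/201 - 36/7 = -7271/1407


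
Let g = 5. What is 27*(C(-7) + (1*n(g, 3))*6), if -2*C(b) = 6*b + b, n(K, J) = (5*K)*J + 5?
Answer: 27243/2 ≈ 13622.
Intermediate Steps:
n(K, J) = 5 + 5*J*K (n(K, J) = 5*J*K + 5 = 5 + 5*J*K)
C(b) = -7*b/2 (C(b) = -(6*b + b)/2 = -7*b/2)
27*(C(-7) + (1*n(g, 3))*6) = 27*(-7/2*(-7) + (1*(5 + 5*3*5))*6) = 27*(49/2 + (1*(5 + 75))*6) = 27*(49/2 + (1*80)*6) = 27*(49/2 + 80*6) = 27*(49/2 + 480) = 27*(1009/2) = 27243/2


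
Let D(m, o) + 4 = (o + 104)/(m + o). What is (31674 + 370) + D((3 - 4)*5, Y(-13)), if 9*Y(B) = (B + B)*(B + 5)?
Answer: 5223664/163 ≈ 32047.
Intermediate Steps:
Y(B) = 2*B*(5 + B)/9 (Y(B) = ((B + B)*(B + 5))/9 = ((2*B)*(5 + B))/9 = (2*B*(5 + B))/9 = 2*B*(5 + B)/9)
D(m, o) = -4 + (104 + o)/(m + o) (D(m, o) = -4 + (o + 104)/(m + o) = -4 + (104 + o)/(m + o))
(31674 + 370) + D((3 - 4)*5, Y(-13)) = (31674 + 370) + (104 - 4*(3 - 4)*5 - 2*(-13)*(5 - 13)/3)/((3 - 4)*5 + (2/9)*(-13)*(5 - 13)) = 32044 + (104 - (-4)*5 - 2*(-13)*(-8)/3)/(-1*5 + (2/9)*(-13)*(-8)) = 32044 + (104 - 4*(-5) - 3*208/9)/(-5 + 208/9) = 32044 + (104 + 20 - 208/3)/(163/9) = 32044 + (9/163)*(164/3) = 32044 + 492/163 = 5223664/163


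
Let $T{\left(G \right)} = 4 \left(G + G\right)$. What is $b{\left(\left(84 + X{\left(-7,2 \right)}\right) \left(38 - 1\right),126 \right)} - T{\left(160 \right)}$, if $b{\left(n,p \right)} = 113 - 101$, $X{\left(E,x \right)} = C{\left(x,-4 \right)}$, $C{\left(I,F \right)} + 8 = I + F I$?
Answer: $-1268$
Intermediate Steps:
$C{\left(I,F \right)} = -8 + I + F I$ ($C{\left(I,F \right)} = -8 + \left(I + F I\right) = -8 + I + F I$)
$X{\left(E,x \right)} = -8 - 3 x$ ($X{\left(E,x \right)} = -8 + x - 4 x = -8 - 3 x$)
$T{\left(G \right)} = 8 G$ ($T{\left(G \right)} = 4 \cdot 2 G = 8 G$)
$b{\left(n,p \right)} = 12$ ($b{\left(n,p \right)} = 113 - 101 = 12$)
$b{\left(\left(84 + X{\left(-7,2 \right)}\right) \left(38 - 1\right),126 \right)} - T{\left(160 \right)} = 12 - 8 \cdot 160 = 12 - 1280 = -1268$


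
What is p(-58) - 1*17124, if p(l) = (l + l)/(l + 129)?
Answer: -1215920/71 ≈ -17126.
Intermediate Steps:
p(l) = 2*l/(129 + l) (p(l) = (2*l)/(129 + l) = 2*l/(129 + l))
p(-58) - 1*17124 = 2*(-58)/(129 - 58) - 1*17124 = 2*(-58)/71 - 17124 = 2*(-58)*(1/71) - 17124 = -116/71 - 17124 = -1215920/71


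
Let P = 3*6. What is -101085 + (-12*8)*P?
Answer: -102813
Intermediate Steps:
P = 18
-101085 + (-12*8)*P = -101085 - 12*8*18 = -101085 - 96*18 = -101085 - 1728 = -102813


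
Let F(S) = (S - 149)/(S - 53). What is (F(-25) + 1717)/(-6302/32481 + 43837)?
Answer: 145190070/3702044567 ≈ 0.039219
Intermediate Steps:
F(S) = (-149 + S)/(-53 + S)
(F(-25) + 1717)/(-6302/32481 + 43837) = ((-149 - 25)/(-53 - 25) + 1717)/(-6302/32481 + 43837) = (-174/(-78) + 1717)/(-6302*1/32481 + 43837) = (-1/78*(-174) + 1717)/(-6302/32481 + 43837) = (29/13 + 1717)/(1423863295/32481) = (22350/13)*(32481/1423863295) = 145190070/3702044567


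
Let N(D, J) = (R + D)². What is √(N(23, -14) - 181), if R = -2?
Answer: 2*√65 ≈ 16.125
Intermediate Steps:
N(D, J) = (-2 + D)²
√(N(23, -14) - 181) = √((-2 + 23)² - 181) = √(21² - 181) = √(441 - 181) = √260 = 2*√65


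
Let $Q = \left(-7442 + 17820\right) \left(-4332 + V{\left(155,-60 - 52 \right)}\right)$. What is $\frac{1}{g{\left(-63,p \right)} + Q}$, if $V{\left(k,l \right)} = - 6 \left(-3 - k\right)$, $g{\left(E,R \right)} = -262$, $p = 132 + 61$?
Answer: $- \frac{1}{35119414} \approx -2.8474 \cdot 10^{-8}$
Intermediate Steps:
$p = 193$
$V{\left(k,l \right)} = 18 + 6 k$
$Q = -35119152$ ($Q = \left(-7442 + 17820\right) \left(-4332 + \left(18 + 6 \cdot 155\right)\right) = 10378 \left(-4332 + \left(18 + 930\right)\right) = 10378 \left(-4332 + 948\right) = 10378 \left(-3384\right) = -35119152$)
$\frac{1}{g{\left(-63,p \right)} + Q} = \frac{1}{-262 - 35119152} = \frac{1}{-35119414} = - \frac{1}{35119414}$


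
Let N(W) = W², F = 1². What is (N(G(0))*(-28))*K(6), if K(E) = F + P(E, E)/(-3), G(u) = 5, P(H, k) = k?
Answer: 700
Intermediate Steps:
F = 1
K(E) = 1 - E/3 (K(E) = 1 + E/(-3) = 1 - E/3)
(N(G(0))*(-28))*K(6) = (5²*(-28))*(1 - ⅓*6) = (25*(-28))*(1 - 2) = -700*(-1) = 700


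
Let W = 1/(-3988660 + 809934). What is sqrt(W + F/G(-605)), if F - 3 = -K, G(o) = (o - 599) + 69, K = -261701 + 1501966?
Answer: sqrt(14223795100074845408770)/3607854010 ≈ 33.057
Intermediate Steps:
W = -1/3178726 (W = 1/(-3178726) = -1/3178726 ≈ -3.1459e-7)
K = 1240265
G(o) = -530 + o (G(o) = (-599 + o) + 69 = -530 + o)
F = -1240262 (F = 3 - 1*1240265 = 3 - 1240265 = -1240262)
sqrt(W + F/G(-605)) = sqrt(-1/3178726 - 1240262/(-530 - 605)) = sqrt(-1/3178726 - 1240262/(-1135)) = sqrt(-1/3178726 - 1240262*(-1/1135)) = sqrt(-1/3178726 + 1240262/1135) = sqrt(3942453065077/3607854010) = sqrt(14223795100074845408770)/3607854010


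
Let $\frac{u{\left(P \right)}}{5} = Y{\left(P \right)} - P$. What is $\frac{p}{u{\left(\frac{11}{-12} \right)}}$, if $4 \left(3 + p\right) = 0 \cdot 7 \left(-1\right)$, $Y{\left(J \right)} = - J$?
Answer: $- \frac{18}{55} \approx -0.32727$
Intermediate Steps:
$p = -3$ ($p = -3 + \frac{0 \cdot 7 \left(-1\right)}{4} = -3 + \frac{0 \left(-1\right)}{4} = -3 + \frac{1}{4} \cdot 0 = -3 + 0 = -3$)
$u{\left(P \right)} = - 10 P$ ($u{\left(P \right)} = 5 \left(- P - P\right) = 5 \left(- 2 P\right) = - 10 P$)
$\frac{p}{u{\left(\frac{11}{-12} \right)}} = - \frac{3}{\left(-10\right) \frac{11}{-12}} = - \frac{3}{\left(-10\right) 11 \left(- \frac{1}{12}\right)} = - \frac{3}{\left(-10\right) \left(- \frac{11}{12}\right)} = - \frac{3}{\frac{55}{6}} = \left(-3\right) \frac{6}{55} = - \frac{18}{55}$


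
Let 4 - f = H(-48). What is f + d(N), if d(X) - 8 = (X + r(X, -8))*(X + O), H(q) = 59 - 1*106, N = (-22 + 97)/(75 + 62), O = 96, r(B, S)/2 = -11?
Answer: -37766782/18769 ≈ -2012.2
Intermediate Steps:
r(B, S) = -22 (r(B, S) = 2*(-11) = -22)
N = 75/137 ≈ 0.54745
H(q) = -47 (H(q) = 59 - 106 = -47)
d(X) = 8 + (-22 + X)*(96 + X) (d(X) = 8 + (X - 22)*(X + 96) = 8 + (-22 + X)*(96 + X))
f = 51 (f = 4 - 1*(-47) = 4 + 47 = 51)
f + d(N) = 51 + (-2104 + (75/137)² + 74*(75/137)) = 51 + (-2104 + 5625/18769 + 5550/137) = 51 - 38724001/18769 = -37766782/18769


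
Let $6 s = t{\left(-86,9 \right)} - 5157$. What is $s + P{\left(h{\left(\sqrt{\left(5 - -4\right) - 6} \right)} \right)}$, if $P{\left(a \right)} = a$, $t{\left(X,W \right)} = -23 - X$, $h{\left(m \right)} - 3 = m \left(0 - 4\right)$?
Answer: $-846 - 4 \sqrt{3} \approx -852.93$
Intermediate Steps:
$h{\left(m \right)} = 3 - 4 m$ ($h{\left(m \right)} = 3 + m \left(0 - 4\right) = 3 + m \left(-4\right) = 3 - 4 m$)
$s = -849$ ($s = \frac{\left(-23 - -86\right) - 5157}{6} = \frac{\left(-23 + 86\right) - 5157}{6} = \frac{63 - 5157}{6} = \frac{1}{6} \left(-5094\right) = -849$)
$s + P{\left(h{\left(\sqrt{\left(5 - -4\right) - 6} \right)} \right)} = -849 + \left(3 - 4 \sqrt{\left(5 - -4\right) - 6}\right) = -849 + \left(3 - 4 \sqrt{\left(5 + 4\right) - 6}\right) = -849 + \left(3 - 4 \sqrt{9 - 6}\right) = -849 + \left(3 - 4 \sqrt{3}\right) = -846 - 4 \sqrt{3}$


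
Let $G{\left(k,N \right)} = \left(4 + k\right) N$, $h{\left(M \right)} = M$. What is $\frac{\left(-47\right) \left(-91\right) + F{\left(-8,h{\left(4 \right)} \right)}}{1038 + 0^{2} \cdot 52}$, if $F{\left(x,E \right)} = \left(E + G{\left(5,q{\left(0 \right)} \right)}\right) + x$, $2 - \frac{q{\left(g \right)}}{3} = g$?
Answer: $\frac{4327}{1038} \approx 4.1686$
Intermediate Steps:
$q{\left(g \right)} = 6 - 3 g$
$G{\left(k,N \right)} = N \left(4 + k\right)$
$F{\left(x,E \right)} = 54 + E + x$ ($F{\left(x,E \right)} = \left(E + \left(6 - 0\right) \left(4 + 5\right)\right) + x = \left(E + \left(6 + 0\right) 9\right) + x = \left(E + 6 \cdot 9\right) + x = \left(E + 54\right) + x = \left(54 + E\right) + x = 54 + E + x$)
$\frac{\left(-47\right) \left(-91\right) + F{\left(-8,h{\left(4 \right)} \right)}}{1038 + 0^{2} \cdot 52} = \frac{\left(-47\right) \left(-91\right) + \left(54 + 4 - 8\right)}{1038 + 0^{2} \cdot 52} = \frac{4277 + 50}{1038 + 0 \cdot 52} = \frac{4327}{1038 + 0} = \frac{4327}{1038}$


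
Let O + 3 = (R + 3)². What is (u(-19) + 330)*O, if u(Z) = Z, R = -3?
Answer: -933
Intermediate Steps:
O = -3 (O = -3 + (-3 + 3)² = -3 + 0² = -3 + 0 = -3)
(u(-19) + 330)*O = (-19 + 330)*(-3) = 311*(-3) = -933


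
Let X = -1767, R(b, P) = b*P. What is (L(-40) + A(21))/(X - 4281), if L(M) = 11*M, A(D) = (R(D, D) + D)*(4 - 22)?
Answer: 2189/1512 ≈ 1.4478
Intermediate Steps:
R(b, P) = P*b
A(D) = -18*D - 18*D² (A(D) = (D*D + D)*(4 - 22) = (D² + D)*(-18) = (D + D²)*(-18) = -18*D - 18*D²)
(L(-40) + A(21))/(X - 4281) = (11*(-40) + 18*21*(-1 - 1*21))/(-1767 - 4281) = (-440 + 18*21*(-1 - 21))/(-6048) = (-440 + 18*21*(-22))*(-1/6048) = (-440 - 8316)*(-1/6048) = -8756*(-1/6048) = 2189/1512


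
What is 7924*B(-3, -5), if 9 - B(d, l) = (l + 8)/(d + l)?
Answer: 148575/2 ≈ 74288.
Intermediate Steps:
B(d, l) = 9 - (8 + l)/(d + l) (B(d, l) = 9 - (l + 8)/(d + l) = 9 - (8 + l)/(d + l))
7924*B(-3, -5) = 7924*((-8 + 8*(-5) + 9*(-3))/(-3 - 5)) = 7924*((-8 - 40 - 27)/(-8)) = 7924*(-⅛*(-75)) = 7924*(75/8) = 148575/2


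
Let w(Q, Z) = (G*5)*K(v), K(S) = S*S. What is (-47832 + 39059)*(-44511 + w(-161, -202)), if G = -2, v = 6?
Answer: 393653283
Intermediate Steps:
K(S) = S²
w(Q, Z) = -360 (w(Q, Z) = -2*5*6² = -10*36 = -360)
(-47832 + 39059)*(-44511 + w(-161, -202)) = (-47832 + 39059)*(-44511 - 360) = -8773*(-44871) = 393653283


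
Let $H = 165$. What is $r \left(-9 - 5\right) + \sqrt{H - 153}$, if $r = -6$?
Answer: $84 + 2 \sqrt{3} \approx 87.464$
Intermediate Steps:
$r \left(-9 - 5\right) + \sqrt{H - 153} = - 6 \left(-9 - 5\right) + \sqrt{165 - 153} = \left(-6\right) \left(-14\right) + \sqrt{12} = 84 + 2 \sqrt{3}$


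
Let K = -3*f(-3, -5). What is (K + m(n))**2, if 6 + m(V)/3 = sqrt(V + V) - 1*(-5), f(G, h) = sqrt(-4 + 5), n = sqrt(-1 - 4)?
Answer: 9*(2 - sqrt(2)*5**(1/4)*sqrt(I))**2 ≈ -17.833 - 13.583*I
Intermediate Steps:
n = I*sqrt(5) (n = sqrt(-5) = I*sqrt(5) ≈ 2.2361*I)
f(G, h) = 1 (f(G, h) = sqrt(1) = 1)
m(V) = -3 + 3*sqrt(2)*sqrt(V) (m(V) = -18 + 3*(sqrt(V + V) - 1*(-5)) = -18 + 3*(sqrt(2*V) + 5) = -18 + 3*(sqrt(2)*sqrt(V) + 5) = -18 + 3*(5 + sqrt(2)*sqrt(V)) = -18 + (15 + 3*sqrt(2)*sqrt(V)) = -3 + 3*sqrt(2)*sqrt(V))
K = -3 (K = -3*1 = -3)
(K + m(n))**2 = (-3 + (-3 + 3*sqrt(2)*sqrt(I*sqrt(5))))**2 = (-3 + (-3 + 3*sqrt(2)*(5**(1/4)*sqrt(I))))**2 = (-3 + (-3 + 3*sqrt(2)*5**(1/4)*sqrt(I)))**2 = (-6 + 3*sqrt(2)*5**(1/4)*sqrt(I))**2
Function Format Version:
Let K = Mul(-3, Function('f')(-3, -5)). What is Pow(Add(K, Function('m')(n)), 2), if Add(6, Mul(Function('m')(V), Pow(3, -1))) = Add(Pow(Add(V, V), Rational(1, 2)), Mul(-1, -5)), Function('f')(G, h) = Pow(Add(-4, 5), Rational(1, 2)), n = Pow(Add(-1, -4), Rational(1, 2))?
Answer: Mul(9, Pow(Add(2, Mul(-1, Pow(2, Rational(1, 2)), Pow(5, Rational(1, 4)), Pow(I, Rational(1, 2)))), 2)) ≈ Add(-17.833, Mul(-13.583, I))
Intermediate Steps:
n = Mul(I, Pow(5, Rational(1, 2))) (n = Pow(-5, Rational(1, 2)) = Mul(I, Pow(5, Rational(1, 2))) ≈ Mul(2.2361, I))
Function('f')(G, h) = 1 (Function('f')(G, h) = Pow(1, Rational(1, 2)) = 1)
Function('m')(V) = Add(-3, Mul(3, Pow(2, Rational(1, 2)), Pow(V, Rational(1, 2)))) (Function('m')(V) = Add(-18, Mul(3, Add(Pow(Add(V, V), Rational(1, 2)), Mul(-1, -5)))) = Add(-18, Mul(3, Add(Pow(Mul(2, V), Rational(1, 2)), 5))) = Add(-18, Mul(3, Add(Mul(Pow(2, Rational(1, 2)), Pow(V, Rational(1, 2))), 5))) = Add(-18, Mul(3, Add(5, Mul(Pow(2, Rational(1, 2)), Pow(V, Rational(1, 2)))))) = Add(-18, Add(15, Mul(3, Pow(2, Rational(1, 2)), Pow(V, Rational(1, 2))))) = Add(-3, Mul(3, Pow(2, Rational(1, 2)), Pow(V, Rational(1, 2)))))
K = -3 (K = Mul(-3, 1) = -3)
Pow(Add(K, Function('m')(n)), 2) = Pow(Add(-3, Add(-3, Mul(3, Pow(2, Rational(1, 2)), Pow(Mul(I, Pow(5, Rational(1, 2))), Rational(1, 2))))), 2) = Pow(Add(-3, Add(-3, Mul(3, Pow(2, Rational(1, 2)), Mul(Pow(5, Rational(1, 4)), Pow(I, Rational(1, 2)))))), 2) = Pow(Add(-3, Add(-3, Mul(3, Pow(2, Rational(1, 2)), Pow(5, Rational(1, 4)), Pow(I, Rational(1, 2))))), 2) = Pow(Add(-6, Mul(3, Pow(2, Rational(1, 2)), Pow(5, Rational(1, 4)), Pow(I, Rational(1, 2)))), 2)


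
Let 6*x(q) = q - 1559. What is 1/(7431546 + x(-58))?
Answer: 2/14862553 ≈ 1.3457e-7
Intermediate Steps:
x(q) = -1559/6 + q/6 (x(q) = (q - 1559)/6 = (-1559 + q)/6 = -1559/6 + q/6)
1/(7431546 + x(-58)) = 1/(7431546 + (-1559/6 + (⅙)*(-58))) = 1/(7431546 + (-1559/6 - 29/3)) = 1/(7431546 - 539/2) = 1/(14862553/2) = 2/14862553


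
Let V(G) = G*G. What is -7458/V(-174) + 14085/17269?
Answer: 49607543/87139374 ≈ 0.56929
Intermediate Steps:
V(G) = G²
-7458/V(-174) + 14085/17269 = -7458/((-174)²) + 14085/17269 = -7458/30276 + 14085*(1/17269) = -7458*1/30276 + 14085/17269 = -1243/5046 + 14085/17269 = 49607543/87139374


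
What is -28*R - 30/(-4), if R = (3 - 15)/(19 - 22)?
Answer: -209/2 ≈ -104.50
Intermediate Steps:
R = 4 (R = -12/(-3) = -12*(-⅓) = 4)
-28*R - 30/(-4) = -28*4 - 30/(-4) = -112 - 30*(-¼) = -112 + 15/2 = -209/2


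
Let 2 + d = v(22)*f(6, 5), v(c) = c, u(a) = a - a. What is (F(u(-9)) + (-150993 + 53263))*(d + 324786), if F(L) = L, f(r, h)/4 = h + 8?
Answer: -31852943440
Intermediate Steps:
u(a) = 0
f(r, h) = 32 + 4*h (f(r, h) = 4*(h + 8) = 4*(8 + h) = 32 + 4*h)
d = 1142 (d = -2 + 22*(32 + 4*5) = -2 + 22*(32 + 20) = -2 + 22*52 = -2 + 1144 = 1142)
(F(u(-9)) + (-150993 + 53263))*(d + 324786) = (0 + (-150993 + 53263))*(1142 + 324786) = (0 - 97730)*325928 = -97730*325928 = -31852943440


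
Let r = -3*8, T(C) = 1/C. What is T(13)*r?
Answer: -24/13 ≈ -1.8462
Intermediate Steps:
r = -24
T(13)*r = -24/13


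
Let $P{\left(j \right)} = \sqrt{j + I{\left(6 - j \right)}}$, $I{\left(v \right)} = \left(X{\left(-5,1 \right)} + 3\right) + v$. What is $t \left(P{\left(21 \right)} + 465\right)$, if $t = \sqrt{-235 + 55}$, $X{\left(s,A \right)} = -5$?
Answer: $2802 i \sqrt{5} \approx 6265.5 i$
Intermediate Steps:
$I{\left(v \right)} = -2 + v$ ($I{\left(v \right)} = \left(-5 + 3\right) + v = -2 + v$)
$t = 6 i \sqrt{5}$ ($t = \sqrt{-180} = 6 i \sqrt{5} \approx 13.416 i$)
$P{\left(j \right)} = 2$ ($P{\left(j \right)} = \sqrt{j - \left(-4 + j\right)} = \sqrt{4} = 2$)
$t \left(P{\left(21 \right)} + 465\right) = 6 i \sqrt{5} \left(2 + 465\right) = 6 i \sqrt{5} \cdot 467 = 2802 i \sqrt{5}$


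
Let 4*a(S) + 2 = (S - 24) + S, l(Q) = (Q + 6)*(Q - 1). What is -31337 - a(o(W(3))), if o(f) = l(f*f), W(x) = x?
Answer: -62781/2 ≈ -31391.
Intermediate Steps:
l(Q) = (-1 + Q)*(6 + Q) (l(Q) = (6 + Q)*(-1 + Q) = (-1 + Q)*(6 + Q))
o(f) = -6 + f**4 + 5*f**2 (o(f) = -6 + (f*f)**2 + 5*(f*f) = -6 + (f**2)**2 + 5*f**2 = -6 + f**4 + 5*f**2)
a(S) = -13/2 + S/2 (a(S) = -1/2 + ((S - 24) + S)/4 = -1/2 + ((-24 + S) + S)/4 = -1/2 + (-24 + 2*S)/4 = -1/2 + (-6 + S/2) = -13/2 + S/2)
-31337 - a(o(W(3))) = -31337 - (-13/2 + (-6 + 3**4 + 5*3**2)/2) = -31337 - (-13/2 + (-6 + 81 + 5*9)/2) = -31337 - (-13/2 + (-6 + 81 + 45)/2) = -31337 - (-13/2 + (1/2)*120) = -31337 - (-13/2 + 60) = -31337 - 1*107/2 = -31337 - 107/2 = -62781/2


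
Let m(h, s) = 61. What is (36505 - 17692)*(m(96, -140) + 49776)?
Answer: 937583481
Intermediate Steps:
(36505 - 17692)*(m(96, -140) + 49776) = (36505 - 17692)*(61 + 49776) = 18813*49837 = 937583481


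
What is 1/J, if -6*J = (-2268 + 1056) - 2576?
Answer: 3/1894 ≈ 0.0015839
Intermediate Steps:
J = 1894/3 (J = -((-2268 + 1056) - 2576)/6 = -(-1212 - 2576)/6 = -1/6*(-3788) = 1894/3 ≈ 631.33)
1/J = 1/(1894/3) = 3/1894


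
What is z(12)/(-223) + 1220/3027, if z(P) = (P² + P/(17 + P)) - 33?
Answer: -1890497/19575609 ≈ -0.096574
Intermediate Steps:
z(P) = -33 + P² + P/(17 + P) (z(P) = (P² + P/(17 + P)) - 33 = -33 + P² + P/(17 + P))
z(12)/(-223) + 1220/3027 = ((-561 + 12³ - 32*12 + 17*12²)/(17 + 12))/(-223) + 1220/3027 = ((-561 + 1728 - 384 + 17*144)/29)*(-1/223) + 1220*(1/3027) = ((-561 + 1728 - 384 + 2448)/29)*(-1/223) + 1220/3027 = ((1/29)*3231)*(-1/223) + 1220/3027 = (3231/29)*(-1/223) + 1220/3027 = -3231/6467 + 1220/3027 = -1890497/19575609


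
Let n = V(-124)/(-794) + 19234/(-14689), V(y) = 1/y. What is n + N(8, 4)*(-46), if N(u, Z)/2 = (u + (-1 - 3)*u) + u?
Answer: 5357537589/3642872 ≈ 1470.7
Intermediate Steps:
N(u, Z) = -4*u (N(u, Z) = 2*((u + (-1 - 3)*u) + u) = 2*((u - 4*u) + u) = 2*(-3*u + u) = 2*(-2*u) = -4*u)
n = -4769995/3642872 (n = 1/(-124*(-794)) + 19234/(-14689) = -1/124*(-1/794) + 19234*(-1/14689) = 1/98456 - 19234/14689 = -4769995/3642872 ≈ -1.3094)
n + N(8, 4)*(-46) = -4769995/3642872 - 4*8*(-46) = -4769995/3642872 - 32*(-46) = -4769995/3642872 + 1472 = 5357537589/3642872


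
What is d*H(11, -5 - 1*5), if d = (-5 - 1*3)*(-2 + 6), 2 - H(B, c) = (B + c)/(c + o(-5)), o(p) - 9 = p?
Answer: -208/3 ≈ -69.333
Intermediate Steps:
o(p) = 9 + p
H(B, c) = 2 - (B + c)/(4 + c) (H(B, c) = 2 - (B + c)/(c + (9 - 5)) = 2 - (B + c)/(c + 4) = 2 - (B + c)/(4 + c))
d = -32 (d = (-5 - 3)*4 = -8*4 = -32)
d*H(11, -5 - 1*5) = -32*(8 + (-5 - 1*5) - 1*11)/(4 + (-5 - 1*5)) = -32*(8 + (-5 - 5) - 11)/(4 + (-5 - 5)) = -32*(8 - 10 - 11)/(4 - 10) = -32*(-13)/(-6) = -(-16)*(-13)/3 = -32*13/6 = -208/3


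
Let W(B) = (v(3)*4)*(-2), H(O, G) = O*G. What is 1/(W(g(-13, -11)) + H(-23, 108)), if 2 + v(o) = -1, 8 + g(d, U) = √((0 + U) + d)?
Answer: -1/2460 ≈ -0.00040650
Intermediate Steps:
g(d, U) = -8 + √(U + d) (g(d, U) = -8 + √((0 + U) + d) = -8 + √(U + d))
v(o) = -3 (v(o) = -2 - 1 = -3)
H(O, G) = G*O
W(B) = 24 (W(B) = -3*4*(-2) = -12*(-2) = 24)
1/(W(g(-13, -11)) + H(-23, 108)) = 1/(24 + 108*(-23)) = 1/(24 - 2484) = 1/(-2460) = -1/2460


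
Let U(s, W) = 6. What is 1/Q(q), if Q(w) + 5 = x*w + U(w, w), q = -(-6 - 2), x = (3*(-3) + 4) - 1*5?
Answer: -1/79 ≈ -0.012658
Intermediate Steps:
x = -10 (x = (-9 + 4) - 5 = -5 - 5 = -10)
q = 8 (q = -1*(-8) = 8)
Q(w) = 1 - 10*w (Q(w) = -5 + (-10*w + 6) = -5 + (6 - 10*w) = 1 - 10*w)
1/Q(q) = 1/(1 - 10*8) = 1/(1 - 80) = 1/(-79) = -1/79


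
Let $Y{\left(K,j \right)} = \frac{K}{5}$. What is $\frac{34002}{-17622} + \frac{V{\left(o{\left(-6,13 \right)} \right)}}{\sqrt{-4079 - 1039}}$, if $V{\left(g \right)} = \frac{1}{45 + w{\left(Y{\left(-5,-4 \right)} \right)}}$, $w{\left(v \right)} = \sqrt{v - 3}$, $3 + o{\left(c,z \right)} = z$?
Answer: $- \frac{1889}{979} - \frac{i \sqrt{5118} \left(45 - 2 i\right)}{10384422} \approx -1.9295 - 0.00031001 i$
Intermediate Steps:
$Y{\left(K,j \right)} = \frac{K}{5}$ ($Y{\left(K,j \right)} = K \frac{1}{5} = \frac{K}{5}$)
$o{\left(c,z \right)} = -3 + z$
$w{\left(v \right)} = \sqrt{-3 + v}$
$V{\left(g \right)} = \frac{45 - 2 i}{2029}$ ($V{\left(g \right)} = \frac{1}{45 + \sqrt{-3 + \frac{1}{5} \left(-5\right)}} = \frac{1}{45 + \sqrt{-3 - 1}} = \frac{1}{45 + \sqrt{-4}} = \frac{1}{45 + 2 i} = \frac{45 - 2 i}{2029}$)
$\frac{34002}{-17622} + \frac{V{\left(o{\left(-6,13 \right)} \right)}}{\sqrt{-4079 - 1039}} = \frac{34002}{-17622} + \frac{\frac{45}{2029} - \frac{2 i}{2029}}{\sqrt{-4079 - 1039}} = 34002 \left(- \frac{1}{17622}\right) + \frac{\frac{45}{2029} - \frac{2 i}{2029}}{\sqrt{-5118}} = - \frac{1889}{979} + \frac{\frac{45}{2029} - \frac{2 i}{2029}}{i \sqrt{5118}} = - \frac{1889}{979} + \left(\frac{45}{2029} - \frac{2 i}{2029}\right) \left(- \frac{i \sqrt{5118}}{5118}\right) = - \frac{1889}{979} - \frac{i \sqrt{5118} \left(\frac{45}{2029} - \frac{2 i}{2029}\right)}{5118}$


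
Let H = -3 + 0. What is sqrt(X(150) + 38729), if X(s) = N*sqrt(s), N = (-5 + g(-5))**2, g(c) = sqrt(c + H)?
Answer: sqrt(38729 + 85*sqrt(6) - 200*I*sqrt(3)) ≈ 197.33 - 0.8778*I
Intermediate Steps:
H = -3
g(c) = sqrt(-3 + c) (g(c) = sqrt(c - 3) = sqrt(-3 + c))
N = (-5 + 2*I*sqrt(2))**2 (N = (-5 + sqrt(-3 - 5))**2 = (-5 + sqrt(-8))**2 = (-5 + 2*I*sqrt(2))**2 ≈ 17.0 - 28.284*I)
X(s) = sqrt(s)*(17 - 20*I*sqrt(2)) (X(s) = (17 - 20*I*sqrt(2))*sqrt(s) = sqrt(s)*(17 - 20*I*sqrt(2)))
sqrt(X(150) + 38729) = sqrt(sqrt(150)*(17 - 20*I*sqrt(2)) + 38729) = sqrt((5*sqrt(6))*(17 - 20*I*sqrt(2)) + 38729) = sqrt(5*sqrt(6)*(17 - 20*I*sqrt(2)) + 38729) = sqrt(38729 + 5*sqrt(6)*(17 - 20*I*sqrt(2)))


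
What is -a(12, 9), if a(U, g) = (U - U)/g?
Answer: 0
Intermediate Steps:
a(U, g) = 0 (a(U, g) = 0/g = 0)
-a(12, 9) = -1*0 = 0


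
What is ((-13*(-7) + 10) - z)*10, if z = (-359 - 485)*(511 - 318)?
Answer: 1629930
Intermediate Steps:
z = -162892 (z = -844*193 = -162892)
((-13*(-7) + 10) - z)*10 = ((-13*(-7) + 10) - 1*(-162892))*10 = ((91 + 10) + 162892)*10 = (101 + 162892)*10 = 162993*10 = 1629930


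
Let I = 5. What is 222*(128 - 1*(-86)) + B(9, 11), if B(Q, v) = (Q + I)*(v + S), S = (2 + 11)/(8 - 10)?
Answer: 47571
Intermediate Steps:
S = -13/2 (S = 13/(-2) = 13*(-½) = -13/2 ≈ -6.5000)
B(Q, v) = (5 + Q)*(-13/2 + v) (B(Q, v) = (Q + 5)*(v - 13/2) = (5 + Q)*(-13/2 + v))
222*(128 - 1*(-86)) + B(9, 11) = 222*(128 - 1*(-86)) + (-65/2 + 5*11 - 13/2*9 + 9*11) = 222*(128 + 86) + (-65/2 + 55 - 117/2 + 99) = 222*214 + 63 = 47508 + 63 = 47571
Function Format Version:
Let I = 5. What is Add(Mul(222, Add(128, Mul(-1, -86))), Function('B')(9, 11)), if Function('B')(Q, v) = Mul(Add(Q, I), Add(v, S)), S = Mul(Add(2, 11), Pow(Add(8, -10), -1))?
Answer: 47571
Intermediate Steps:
S = Rational(-13, 2) (S = Mul(13, Pow(-2, -1)) = Mul(13, Rational(-1, 2)) = Rational(-13, 2) ≈ -6.5000)
Function('B')(Q, v) = Mul(Add(5, Q), Add(Rational(-13, 2), v)) (Function('B')(Q, v) = Mul(Add(Q, 5), Add(v, Rational(-13, 2))) = Mul(Add(5, Q), Add(Rational(-13, 2), v)))
Add(Mul(222, Add(128, Mul(-1, -86))), Function('B')(9, 11)) = Add(Mul(222, Add(128, Mul(-1, -86))), Add(Rational(-65, 2), Mul(5, 11), Mul(Rational(-13, 2), 9), Mul(9, 11))) = Add(Mul(222, Add(128, 86)), Add(Rational(-65, 2), 55, Rational(-117, 2), 99)) = Add(Mul(222, 214), 63) = Add(47508, 63) = 47571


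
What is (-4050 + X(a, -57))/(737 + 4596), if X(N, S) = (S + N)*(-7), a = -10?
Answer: -3581/5333 ≈ -0.67148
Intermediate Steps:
X(N, S) = -7*N - 7*S (X(N, S) = (N + S)*(-7) = -7*N - 7*S)
(-4050 + X(a, -57))/(737 + 4596) = (-4050 + (-7*(-10) - 7*(-57)))/(737 + 4596) = (-4050 + (70 + 399))/5333 = (-4050 + 469)*(1/5333) = -3581*1/5333 = -3581/5333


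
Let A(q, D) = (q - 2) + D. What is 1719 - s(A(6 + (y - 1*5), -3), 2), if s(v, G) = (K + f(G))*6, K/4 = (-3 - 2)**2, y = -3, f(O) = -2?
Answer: 1131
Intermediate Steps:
K = 100 (K = 4*(-3 - 2)**2 = 4*(-5)**2 = 4*25 = 100)
A(q, D) = -2 + D + q (A(q, D) = (-2 + q) + D = -2 + D + q)
s(v, G) = 588 (s(v, G) = (100 - 2)*6 = 98*6 = 588)
1719 - s(A(6 + (y - 1*5), -3), 2) = 1719 - 1*588 = 1719 - 588 = 1131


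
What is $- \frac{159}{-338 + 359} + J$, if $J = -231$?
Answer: $- \frac{1670}{7} \approx -238.57$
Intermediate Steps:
$- \frac{159}{-338 + 359} + J = - \frac{159}{-338 + 359} - 231 = - \frac{159}{21} - 231 = \left(-159\right) \frac{1}{21} - 231 = - \frac{53}{7} - 231 = - \frac{1670}{7}$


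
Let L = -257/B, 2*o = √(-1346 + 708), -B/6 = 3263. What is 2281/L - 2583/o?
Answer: 44657418/257 + 2583*I*√638/319 ≈ 1.7376e+5 + 204.52*I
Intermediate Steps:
B = -19578 (B = -6*3263 = -19578)
o = I*√638/2 (o = √(-1346 + 708)/2 = √(-638)/2 = (I*√638)/2 = I*√638/2 ≈ 12.629*I)
L = 257/19578 (L = -257/(-19578) = -257*(-1/19578) = 257/19578 ≈ 0.013127)
2281/L - 2583/o = 2281/(257/19578) - 2583*(-I*√638/319) = 2281*(19578/257) - (-2583)*I*√638/319 = 44657418/257 + 2583*I*√638/319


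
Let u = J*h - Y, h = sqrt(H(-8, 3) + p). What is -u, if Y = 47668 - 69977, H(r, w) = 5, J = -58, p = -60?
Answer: -22309 + 58*I*sqrt(55) ≈ -22309.0 + 430.14*I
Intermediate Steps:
Y = -22309
h = I*sqrt(55) (h = sqrt(5 - 60) = sqrt(-55) = I*sqrt(55) ≈ 7.4162*I)
u = 22309 - 58*I*sqrt(55) (u = -58*I*sqrt(55) - 1*(-22309) = -58*I*sqrt(55) + 22309 = 22309 - 58*I*sqrt(55) ≈ 22309.0 - 430.14*I)
-u = -(22309 - 58*I*sqrt(55)) = -22309 + 58*I*sqrt(55)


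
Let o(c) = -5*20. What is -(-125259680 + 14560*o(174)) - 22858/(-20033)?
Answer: 2538495240298/20033 ≈ 1.2672e+8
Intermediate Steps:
o(c) = -100
-(-125259680 + 14560*o(174)) - 22858/(-20033) = -14560/(1/(-100 - 8603)) - 22858/(-20033) = -14560/(1/(-8703)) - 22858*(-1/20033) = -14560/(-1/8703) + 22858/20033 = -14560*(-8703) + 22858/20033 = 126715680 + 22858/20033 = 2538495240298/20033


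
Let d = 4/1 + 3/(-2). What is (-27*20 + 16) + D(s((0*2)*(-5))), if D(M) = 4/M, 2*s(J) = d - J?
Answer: -2604/5 ≈ -520.80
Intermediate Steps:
d = 5/2 (d = 4*1 + 3*(-½) = 4 - 3/2 = 5/2 ≈ 2.5000)
s(J) = 5/4 - J/2 (s(J) = (5/2 - J)/2 = 5/4 - J/2)
(-27*20 + 16) + D(s((0*2)*(-5))) = (-27*20 + 16) + 4/(5/4 - 0*2*(-5)/2) = (-540 + 16) + 4/(5/4 - 0*(-5)) = -524 + 4/(5/4 - ½*0) = -524 + 4/(5/4 + 0) = -524 + 4/(5/4) = -524 + 4*(⅘) = -524 + 16/5 = -2604/5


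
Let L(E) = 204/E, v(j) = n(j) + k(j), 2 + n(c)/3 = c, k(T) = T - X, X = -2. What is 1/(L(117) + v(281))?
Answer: 39/43748 ≈ 0.00089147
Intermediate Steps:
k(T) = 2 + T (k(T) = T - 1*(-2) = T + 2 = 2 + T)
n(c) = -6 + 3*c
v(j) = -4 + 4*j (v(j) = (-6 + 3*j) + (2 + j) = -4 + 4*j)
1/(L(117) + v(281)) = 1/(204/117 + (-4 + 4*281)) = 1/(204*(1/117) + (-4 + 1124)) = 1/(68/39 + 1120) = 1/(43748/39) = 39/43748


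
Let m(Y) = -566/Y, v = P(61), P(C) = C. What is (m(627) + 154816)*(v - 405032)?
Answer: -39310156727086/627 ≈ -6.2696e+10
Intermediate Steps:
v = 61
(m(627) + 154816)*(v - 405032) = (-566/627 + 154816)*(61 - 405032) = (-566*1/627 + 154816)*(-404971) = (-566/627 + 154816)*(-404971) = (97069066/627)*(-404971) = -39310156727086/627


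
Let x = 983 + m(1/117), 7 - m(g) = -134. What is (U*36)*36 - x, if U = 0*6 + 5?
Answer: 5356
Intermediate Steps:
m(g) = 141 (m(g) = 7 - 1*(-134) = 7 + 134 = 141)
U = 5 (U = 0 + 5 = 5)
x = 1124 (x = 983 + 141 = 1124)
(U*36)*36 - x = (5*36)*36 - 1*1124 = 180*36 - 1124 = 6480 - 1124 = 5356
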